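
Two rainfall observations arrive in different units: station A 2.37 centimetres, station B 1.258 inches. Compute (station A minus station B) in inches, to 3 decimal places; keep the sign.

station A: 2.37 cm = 0.93307 in.
Difference: 0.93307 − 1.25800 = -0.325 in.

-0.325 in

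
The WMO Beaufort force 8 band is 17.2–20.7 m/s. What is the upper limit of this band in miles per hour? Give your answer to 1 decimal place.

46.3 mph

17.2–20.7 m/s × 2.237 = 38.5–46.3 mph.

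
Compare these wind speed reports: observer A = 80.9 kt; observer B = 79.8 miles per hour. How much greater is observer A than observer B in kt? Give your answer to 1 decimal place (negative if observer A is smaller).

11.6 kt

observer B: 79.8 mph = 69.344 kt.
Difference: 80.900 − 69.344 = 11.6 kt.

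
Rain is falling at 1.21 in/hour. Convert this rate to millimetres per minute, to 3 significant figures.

1.21 in/hour × 25.4 mm/in × 0.0166667 hour/minute = 0.512 mm/minute.

0.512 mm/minute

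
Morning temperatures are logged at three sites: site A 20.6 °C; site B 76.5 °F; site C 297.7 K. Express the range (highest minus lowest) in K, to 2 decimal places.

4.12 K

site B: 76.5 °F = 24.722 °C.
site C: 297.7 K = 24.550 °C.
Spread: 24.722 − 20.600 = 4.122 °C.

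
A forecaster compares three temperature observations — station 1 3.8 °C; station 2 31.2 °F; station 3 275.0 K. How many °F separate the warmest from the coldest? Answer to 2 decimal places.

7.64 °F

station 2: 31.2 °F = -0.444 °C.
station 3: 275.0 K = 1.850 °C.
Spread: 3.800 − (-0.444) = 4.244 °C = 7.64 °F.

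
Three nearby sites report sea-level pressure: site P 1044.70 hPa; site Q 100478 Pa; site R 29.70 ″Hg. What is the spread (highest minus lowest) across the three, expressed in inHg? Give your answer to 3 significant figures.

1.18 inHg

site P: 1044.70 hPa = 30.8500 inHg.
site Q: 100478 Pa = 29.6711 inHg.
Spread: 30.8500 − 29.6711 = 1.18 inHg.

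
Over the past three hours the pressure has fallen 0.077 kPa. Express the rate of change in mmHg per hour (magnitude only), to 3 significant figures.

0.077 kPa / 3 h × 7.50062 mmHg/kPa = 0.193 mmHg/h.

0.193 mmHg per hour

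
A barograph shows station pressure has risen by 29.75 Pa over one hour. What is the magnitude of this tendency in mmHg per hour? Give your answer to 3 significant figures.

0.223 mmHg per hour

29.75 Pa / 1 h × 0.00750062 mmHg/Pa = 0.223 mmHg/h.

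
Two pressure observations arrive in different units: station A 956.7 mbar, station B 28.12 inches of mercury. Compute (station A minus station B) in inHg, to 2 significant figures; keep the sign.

station A: 956.7 mb = 28.2513 inHg.
Difference: 28.2513 − 28.1200 = 0.13 inHg.

0.13 inHg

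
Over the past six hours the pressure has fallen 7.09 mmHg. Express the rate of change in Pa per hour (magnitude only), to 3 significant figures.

7.09 mmHg / 6 h × 133.322 Pa/mmHg = 158 Pa/h.

158 Pa per hour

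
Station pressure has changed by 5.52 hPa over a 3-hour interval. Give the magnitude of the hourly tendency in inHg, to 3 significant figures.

0.0543 inHg per hour

5.52 hPa / 3 h × 0.02953 inHg/hPa = 0.0543 inHg/h.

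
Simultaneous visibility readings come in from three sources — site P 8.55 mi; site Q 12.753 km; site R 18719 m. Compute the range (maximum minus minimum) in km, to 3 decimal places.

site P: 8.55 SM = 13.75989 km.
site R: 18719 m = 18.71900 km.
Spread: 18.71900 − 12.75300 = 5.966 km.

5.966 km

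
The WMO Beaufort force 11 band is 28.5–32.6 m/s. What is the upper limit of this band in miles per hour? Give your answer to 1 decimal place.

28.5–32.6 m/s × 2.237 = 63.8–72.9 mph.

72.9 mph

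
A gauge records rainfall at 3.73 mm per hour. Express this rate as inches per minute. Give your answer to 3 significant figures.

3.73 mm/hour × 0.0393701 in/mm × 0.0166667 hour/minute = 0.00245 in/minute.

0.00245 in/minute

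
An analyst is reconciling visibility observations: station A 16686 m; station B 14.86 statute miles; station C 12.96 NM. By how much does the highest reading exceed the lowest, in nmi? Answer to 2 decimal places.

station A: 16686 m = 9.0097 nmi.
station B: 14.86 SM = 12.9130 nmi.
Spread: 12.9600 − 9.0097 = 3.95 nmi.

3.95 nmi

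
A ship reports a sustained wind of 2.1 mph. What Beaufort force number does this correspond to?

2.1 mph = 0.9 m/s, which is Beaufort 1 (light air, 0.3–1.5 m/s).

Beaufort force 1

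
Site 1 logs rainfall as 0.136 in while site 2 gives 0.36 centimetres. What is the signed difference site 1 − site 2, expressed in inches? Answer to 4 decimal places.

site 2: 0.36 cm = 0.141732 in.
Difference: 0.136000 − 0.141732 = -0.0057 in.

-0.0057 in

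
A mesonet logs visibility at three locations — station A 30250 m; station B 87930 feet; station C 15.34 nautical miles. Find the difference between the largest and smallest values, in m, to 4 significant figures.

station B: 87930 ft = 26801.06 m.
station C: 15.34 nmi = 28409.68 m.
Spread: 30250.00 − 26801.06 = 3449 m.

3449 m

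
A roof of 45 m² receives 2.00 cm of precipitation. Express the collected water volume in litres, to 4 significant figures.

900.0 litres

Depth: 2.00 cm × 10 = 20 mm.
1 mm over 1 m² is 1 L, so volume = 20 × 45 = 900 L ≈ 900.0 L.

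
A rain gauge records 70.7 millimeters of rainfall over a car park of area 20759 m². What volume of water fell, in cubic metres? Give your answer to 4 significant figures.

1 mm over 1 m² is 1 L, so volume = 70.7 × 20759 = 1467661.3 L = 1468 m³.

1468 cubic metres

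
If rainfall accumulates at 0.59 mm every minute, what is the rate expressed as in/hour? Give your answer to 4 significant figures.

1.394 in/hour

0.59 mm/minute × 0.0393701 in/mm × 60 minute/hour = 1.394 in/hour.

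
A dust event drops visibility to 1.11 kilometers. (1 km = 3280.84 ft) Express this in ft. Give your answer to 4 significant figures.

1 km = 3280.84 ft, so 1.11 × 3280.84 = 3642 ft.

3642 ft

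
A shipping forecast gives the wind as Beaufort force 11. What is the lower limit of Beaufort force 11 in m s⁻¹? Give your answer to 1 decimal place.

28.5 m/s

Beaufort 11 (violent storm) spans 28.5–32.6 m/s.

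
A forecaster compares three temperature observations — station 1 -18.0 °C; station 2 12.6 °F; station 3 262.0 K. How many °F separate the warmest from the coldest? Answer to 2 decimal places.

station 2: 12.6 °F = -10.778 °C.
station 3: 262.0 K = -11.150 °C.
Spread: (-10.778) − (-18.000) = 7.222 °C = 13.00 °F.

13.00 °F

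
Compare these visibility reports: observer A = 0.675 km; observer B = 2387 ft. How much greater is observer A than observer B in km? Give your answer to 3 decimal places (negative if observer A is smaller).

-0.053 km

observer B: 2387 ft = 0.72756 km.
Difference: 0.67500 − 0.72756 = -0.053 km.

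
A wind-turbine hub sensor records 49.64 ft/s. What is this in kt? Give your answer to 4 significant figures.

29.41 kt

1 ft/s = 0.592484 kt, so 49.64 × 0.592484 = 29.41 kt.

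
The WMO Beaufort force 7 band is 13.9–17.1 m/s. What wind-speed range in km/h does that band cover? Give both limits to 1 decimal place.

13.9–17.1 m/s × 3.6 = 50.0–61.6 km/h.

50.0 to 61.6 km/h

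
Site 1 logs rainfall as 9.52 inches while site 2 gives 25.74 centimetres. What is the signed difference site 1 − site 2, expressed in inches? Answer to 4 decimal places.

-0.6139 in

site 2: 25.74 cm = 10.133858 in.
Difference: 9.520000 − 10.133858 = -0.6139 in.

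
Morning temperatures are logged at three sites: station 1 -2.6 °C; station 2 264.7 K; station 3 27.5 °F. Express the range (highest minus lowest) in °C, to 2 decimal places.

5.95 °C

station 2: 264.7 K = -8.450 °C.
station 3: 27.5 °F = -2.500 °C.
Spread: (-2.500) − (-8.450) = 5.950 °C.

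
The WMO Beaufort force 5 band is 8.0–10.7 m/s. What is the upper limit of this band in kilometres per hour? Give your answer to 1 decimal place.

8.0–10.7 m/s × 3.6 = 28.8–38.5 km/h.

38.5 km/h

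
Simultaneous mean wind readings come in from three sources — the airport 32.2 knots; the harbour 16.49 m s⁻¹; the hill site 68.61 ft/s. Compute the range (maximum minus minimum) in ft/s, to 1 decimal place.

the airport: 32.2 kt = 54.347 ft/s.
the harbour: 16.49 m/s = 54.101 ft/s.
Spread: 68.610 − 54.101 = 14.5 ft/s.

14.5 ft/s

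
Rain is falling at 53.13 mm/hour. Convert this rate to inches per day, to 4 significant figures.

53.13 mm/hour × 0.0393701 in/mm × 24 hour/day = 50.20 in/day.

50.20 in/day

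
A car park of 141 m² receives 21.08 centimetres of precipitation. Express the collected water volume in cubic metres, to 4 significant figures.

Depth: 21.08 cm × 10 = 210.8 mm.
1 mm over 1 m² is 1 L, so volume = 210.8 × 141 = 29722.8 L = 29.72 m³.

29.72 cubic metres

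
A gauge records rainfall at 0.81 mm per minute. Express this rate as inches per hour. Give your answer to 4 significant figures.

1.913 in/hour

0.81 mm/minute × 0.0393701 in/mm × 60 minute/hour = 1.913 in/hour.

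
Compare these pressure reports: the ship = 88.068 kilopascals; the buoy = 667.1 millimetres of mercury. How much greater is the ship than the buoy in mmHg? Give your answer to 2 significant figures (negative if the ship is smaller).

-6.5 mmHg

the ship: 88.068 kPa = 660.564 mmHg.
Difference: 660.564 − 667.100 = -6.5 mmHg.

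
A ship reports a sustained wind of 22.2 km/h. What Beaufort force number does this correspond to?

22.2 km/h = 6.2 m/s, which is Beaufort 4 (moderate breeze, 5.5–7.9 m/s).

Beaufort force 4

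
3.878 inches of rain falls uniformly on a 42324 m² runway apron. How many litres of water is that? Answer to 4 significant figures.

Depth: 3.878 in × 25.4 = 98.5012 mm.
1 mm over 1 m² is 1 L, so volume = 98.5012 × 42324 = 4168964.8 L ≈ 4169000 L.

4169000 litres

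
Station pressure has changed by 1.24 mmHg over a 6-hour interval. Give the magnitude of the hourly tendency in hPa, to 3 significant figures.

0.276 hPa per hour

1.24 mmHg / 6 h × 1.33322 hPa/mmHg = 0.276 hPa/h.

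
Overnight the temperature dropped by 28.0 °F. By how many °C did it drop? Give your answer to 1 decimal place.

15.6 °C

Converting a difference, only the 9/5 scale factor applies: Δ°C = 28.0 × 0.5556 = 15.6 °C.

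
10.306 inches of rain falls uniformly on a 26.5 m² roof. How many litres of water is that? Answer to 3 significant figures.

Depth: 10.306 in × 25.4 = 261.7724 mm.
1 mm over 1 m² is 1 L, so volume = 261.7724 × 26.5 = 6936.9686 L ≈ 6940 L.

6940 litres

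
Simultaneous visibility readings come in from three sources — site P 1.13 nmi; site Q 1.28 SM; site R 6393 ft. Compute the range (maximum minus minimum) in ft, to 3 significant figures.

473 ft

site P: 1.13 nmi = 6866.01 ft.
site Q: 1.28 SM = 6758.40 ft.
Spread: 6866.01 − 6393.00 = 473 ft.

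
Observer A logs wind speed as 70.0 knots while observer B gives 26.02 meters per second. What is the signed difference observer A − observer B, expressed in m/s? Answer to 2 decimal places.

observer A: 70.0 kt = 36.0111 m/s.
Difference: 36.0111 − 26.0200 = 9.99 m/s.

9.99 m/s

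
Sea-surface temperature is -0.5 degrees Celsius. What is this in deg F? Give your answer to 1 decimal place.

°F = °C × 9/5 + 32 = -0.5 × 1.8 + 32 = 31.1 °F.

31.1 °F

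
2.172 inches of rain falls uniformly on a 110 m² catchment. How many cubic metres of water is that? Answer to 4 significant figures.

Depth: 2.172 in × 25.4 = 55.1688 mm.
1 mm over 1 m² is 1 L, so volume = 55.1688 × 110 = 6068.568 L = 6.069 m³.

6.069 cubic metres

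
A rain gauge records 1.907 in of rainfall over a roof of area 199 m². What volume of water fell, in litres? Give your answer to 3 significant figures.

9640 litres

Depth: 1.907 in × 25.4 = 48.4378 mm.
1 mm over 1 m² is 1 L, so volume = 48.4378 × 199 = 9639.1222 L ≈ 9640 L.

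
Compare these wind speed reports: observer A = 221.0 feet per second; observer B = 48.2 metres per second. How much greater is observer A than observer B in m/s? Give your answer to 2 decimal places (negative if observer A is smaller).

observer A: 221.0 ft/s = 67.3608 m/s.
Difference: 67.3608 − 48.2000 = 19.16 m/s.

19.16 m/s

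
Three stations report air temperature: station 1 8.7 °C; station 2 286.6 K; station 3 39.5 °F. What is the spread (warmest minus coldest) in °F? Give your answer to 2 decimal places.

station 2: 286.6 K = 13.450 °C.
station 3: 39.5 °F = 4.167 °C.
Spread: 13.450 − 4.167 = 9.283 °C = 16.71 °F.

16.71 °F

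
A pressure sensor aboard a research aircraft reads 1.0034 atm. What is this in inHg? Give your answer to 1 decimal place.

1 atm = 29.9213 inHg, so 1.0034 × 29.9213 = 30.0 inHg.

30.0 inHg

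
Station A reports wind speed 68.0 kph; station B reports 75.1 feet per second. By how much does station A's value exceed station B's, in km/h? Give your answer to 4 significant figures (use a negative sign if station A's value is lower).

-14.41 km/h

station B: 75.1 ft/s = 82.4057 km/h.
Difference: 68.0000 − 82.4057 = -14.41 km/h.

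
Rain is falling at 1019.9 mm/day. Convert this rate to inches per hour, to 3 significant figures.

1019.9 mm/day × 0.0393701 in/mm × 0.0416667 day/hour = 1.67 in/hour.

1.67 in/hour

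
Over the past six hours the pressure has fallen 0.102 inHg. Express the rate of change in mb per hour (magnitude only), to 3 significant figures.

0.576 mb per hour

0.102 inHg / 6 h × 33.8639 mb/inHg = 0.576 mb/h.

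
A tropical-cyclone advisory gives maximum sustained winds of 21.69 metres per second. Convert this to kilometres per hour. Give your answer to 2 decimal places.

78.08 km/h

1 m/s = 3.6 km/h, so 21.69 × 3.6 = 78.08 km/h.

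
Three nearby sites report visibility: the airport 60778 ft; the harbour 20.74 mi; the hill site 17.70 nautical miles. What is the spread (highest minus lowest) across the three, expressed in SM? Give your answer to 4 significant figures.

9.229 SM

the airport: 60778 ft = 11.51098 SM.
the hill site: 17.70 nmi = 20.36880 SM.
Spread: 20.74000 − 11.51098 = 9.229 SM.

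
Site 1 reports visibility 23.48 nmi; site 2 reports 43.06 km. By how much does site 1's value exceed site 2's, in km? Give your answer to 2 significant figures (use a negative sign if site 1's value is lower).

site 1: 23.48 nmi = 43.48496 km.
Difference: 43.48496 − 43.06000 = 0.42 km.

0.42 km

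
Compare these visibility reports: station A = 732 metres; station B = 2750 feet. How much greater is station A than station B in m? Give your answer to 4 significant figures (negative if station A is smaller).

station B: 2750 ft = 838.200 m.
Difference: 732.000 − 838.200 = -106.2 m.

-106.2 m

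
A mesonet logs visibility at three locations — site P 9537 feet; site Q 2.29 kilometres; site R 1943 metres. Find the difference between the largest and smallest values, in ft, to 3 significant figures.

3160 ft

site Q: 2.29 km = 7513.12 ft.
site R: 1943 m = 6374.67 ft.
Spread: 9537.00 − 6374.67 = 3160 ft.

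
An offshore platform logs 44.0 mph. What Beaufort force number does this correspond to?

Beaufort force 8

44.0 mph = 19.7 m/s, which is Beaufort 8 (gale, 17.2–20.7 m/s).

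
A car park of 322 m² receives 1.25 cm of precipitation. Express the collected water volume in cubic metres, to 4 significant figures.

4.025 cubic metres

Depth: 1.25 cm × 10 = 12.5 mm.
1 mm over 1 m² is 1 L, so volume = 12.5 × 322 = 4025 L = 4.025 m³.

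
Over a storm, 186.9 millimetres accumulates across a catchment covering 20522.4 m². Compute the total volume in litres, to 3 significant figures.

1 mm over 1 m² is 1 L, so volume = 186.9 × 20522.4 = 3835636.6 L ≈ 3840000 L.

3840000 litres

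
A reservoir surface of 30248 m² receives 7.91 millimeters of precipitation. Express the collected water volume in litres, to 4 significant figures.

1 mm over 1 m² is 1 L, so volume = 7.91 × 30248 = 239261.68 L ≈ 239300 L.

239300 litres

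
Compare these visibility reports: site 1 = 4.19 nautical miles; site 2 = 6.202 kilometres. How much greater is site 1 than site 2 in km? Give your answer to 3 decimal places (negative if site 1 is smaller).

1.558 km

site 1: 4.19 nmi = 7.75988 km.
Difference: 7.75988 − 6.20200 = 1.558 km.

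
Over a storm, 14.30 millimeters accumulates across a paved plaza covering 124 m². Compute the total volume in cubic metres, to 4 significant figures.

1.773 cubic metres

1 mm over 1 m² is 1 L, so volume = 14.3 × 124 = 1773.2 L = 1.773 m³.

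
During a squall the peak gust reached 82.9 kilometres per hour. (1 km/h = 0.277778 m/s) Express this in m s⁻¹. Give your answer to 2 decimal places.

23.03 m/s

1 km/h = 0.277778 m/s, so 82.9 × 0.277778 = 23.03 m/s.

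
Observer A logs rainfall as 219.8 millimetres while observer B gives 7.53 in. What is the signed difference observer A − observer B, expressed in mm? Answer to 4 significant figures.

28.54 mm

observer B: 7.53 in = 191.2620 mm.
Difference: 219.8000 − 191.2620 = 28.54 mm.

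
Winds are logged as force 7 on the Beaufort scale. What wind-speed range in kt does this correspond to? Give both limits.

Beaufort 7 (near gale) spans 28–33 knots.

28 to 33 kt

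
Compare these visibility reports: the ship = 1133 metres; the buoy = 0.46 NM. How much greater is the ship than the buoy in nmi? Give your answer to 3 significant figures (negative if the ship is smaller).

0.152 nmi

the ship: 1133 m = 0.61177 nmi.
Difference: 0.61177 − 0.46000 = 0.152 nmi.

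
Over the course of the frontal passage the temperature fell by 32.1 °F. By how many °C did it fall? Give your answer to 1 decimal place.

Converting a difference, only the 9/5 scale factor applies: Δ°C = 32.1 × 0.5556 = 17.8 °C.

17.8 °C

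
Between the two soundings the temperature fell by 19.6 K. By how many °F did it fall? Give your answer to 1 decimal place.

A change of 1 °C equals a change of 1.8 °F: Δ°F = 19.6 × 1.8 = 35.3 °F.

35.3 °F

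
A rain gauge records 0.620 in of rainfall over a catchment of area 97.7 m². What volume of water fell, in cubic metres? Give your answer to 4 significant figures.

Depth: 0.620 in × 25.4 = 15.748 mm.
1 mm over 1 m² is 1 L, so volume = 15.748 × 97.7 = 1538.5796 L = 1.539 m³.

1.539 cubic metres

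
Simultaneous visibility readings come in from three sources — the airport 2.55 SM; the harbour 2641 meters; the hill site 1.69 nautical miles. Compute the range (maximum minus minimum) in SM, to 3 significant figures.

0.909 SM

the harbour: 2641 m = 1.64104 SM.
the hill site: 1.69 nmi = 1.94482 SM.
Spread: 2.55000 − 1.64104 = 0.909 SM.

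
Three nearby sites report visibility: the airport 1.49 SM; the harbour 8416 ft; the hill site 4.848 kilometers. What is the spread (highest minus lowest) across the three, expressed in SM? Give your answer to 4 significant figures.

1.522 SM

the harbour: 8416 ft = 1.59394 SM.
the hill site: 4.848 km = 3.01241 SM.
Spread: 3.01241 − 1.49000 = 1.522 SM.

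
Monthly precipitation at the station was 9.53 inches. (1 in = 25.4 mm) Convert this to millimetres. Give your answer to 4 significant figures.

1 in = 25.4 mm, so 9.53 × 25.4 = 242.1 mm.

242.1 mm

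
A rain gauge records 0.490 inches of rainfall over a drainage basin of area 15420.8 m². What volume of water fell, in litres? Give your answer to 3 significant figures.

192000 litres

Depth: 0.490 in × 25.4 = 12.446 mm.
1 mm over 1 m² is 1 L, so volume = 12.446 × 15420.8 = 191927.28 L ≈ 192000 L.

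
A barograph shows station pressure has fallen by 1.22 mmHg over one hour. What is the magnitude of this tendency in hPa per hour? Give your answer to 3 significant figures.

1.63 hPa per hour

1.22 mmHg / 1 h × 1.33322 hPa/mmHg = 1.63 hPa/h.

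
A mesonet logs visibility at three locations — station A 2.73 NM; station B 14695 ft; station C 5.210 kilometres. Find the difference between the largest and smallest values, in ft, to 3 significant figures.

station A: 2.73 nmi = 16587.80 ft.
station C: 5.210 km = 17093.18 ft.
Spread: 17093.18 − 14695.00 = 2400 ft.

2400 ft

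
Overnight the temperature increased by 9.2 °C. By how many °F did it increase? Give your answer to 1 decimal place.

16.6 °F

For a temperature change the 32° offset cancels: Δ°F = 9.2 × 1.8 = 16.6 °F.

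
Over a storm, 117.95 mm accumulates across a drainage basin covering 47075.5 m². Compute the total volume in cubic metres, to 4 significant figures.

1 mm over 1 m² is 1 L, so volume = 117.95 × 47075.5 = 5552555.2 L = 5553 m³.

5553 cubic metres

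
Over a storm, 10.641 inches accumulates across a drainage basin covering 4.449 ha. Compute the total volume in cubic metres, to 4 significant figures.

Depth: 10.641 in × 25.4 = 270.2814 mm.
Area: 4.449 ha = 44490 m².
1 mm over 1 m² is 1 L, so volume = 270.2814 × 44490 = 12024819 L = 12020 m³.

12020 cubic metres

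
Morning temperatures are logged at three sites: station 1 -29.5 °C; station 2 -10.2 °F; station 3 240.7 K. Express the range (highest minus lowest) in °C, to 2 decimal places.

9.01 °C

station 2: -10.2 °F = -23.444 °C.
station 3: 240.7 K = -32.450 °C.
Spread: (-23.444) − (-32.450) = 9.006 °C.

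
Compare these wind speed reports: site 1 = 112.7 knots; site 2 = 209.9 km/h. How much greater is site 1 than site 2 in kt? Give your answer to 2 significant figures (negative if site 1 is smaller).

site 2: 209.9 km/h = 113.3369 kt.
Difference: 112.7000 − 113.3369 = -0.64 kt.

-0.64 kt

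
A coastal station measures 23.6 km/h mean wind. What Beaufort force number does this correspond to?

23.6 km/h = 6.6 m/s, which is Beaufort 4 (moderate breeze, 5.5–7.9 m/s).

Beaufort force 4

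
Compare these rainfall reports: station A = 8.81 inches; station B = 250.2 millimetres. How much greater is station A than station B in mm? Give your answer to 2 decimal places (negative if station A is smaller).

-26.43 mm

station A: 8.81 in = 223.7740 mm.
Difference: 223.7740 − 250.2000 = -26.43 mm.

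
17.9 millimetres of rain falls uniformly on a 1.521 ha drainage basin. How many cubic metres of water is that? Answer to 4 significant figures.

Area: 1.521 ha = 15210 m².
1 mm over 1 m² is 1 L, so volume = 17.9 × 15210 = 272259 L = 272.3 m³.

272.3 cubic metres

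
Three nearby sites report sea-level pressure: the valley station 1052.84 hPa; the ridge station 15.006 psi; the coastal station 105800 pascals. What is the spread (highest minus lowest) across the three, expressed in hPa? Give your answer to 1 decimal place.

the ridge station: 15.006 psi = 1034.627 hPa.
the coastal station: 105800 Pa = 1058.000 hPa.
Spread: 1058.000 − 1034.627 = 23.4 hPa.

23.4 hPa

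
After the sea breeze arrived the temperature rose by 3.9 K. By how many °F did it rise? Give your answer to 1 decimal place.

7.0 °F

For a temperature change the 32° offset cancels: Δ°F = 3.9 × 1.8 = 7.0 °F.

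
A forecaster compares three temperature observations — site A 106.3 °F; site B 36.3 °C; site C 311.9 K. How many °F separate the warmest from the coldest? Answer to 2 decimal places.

site A: 106.3 °F = 41.278 °C.
site C: 311.9 K = 38.750 °C.
Spread: 41.278 − 36.300 = 4.978 °C = 8.96 °F.

8.96 °F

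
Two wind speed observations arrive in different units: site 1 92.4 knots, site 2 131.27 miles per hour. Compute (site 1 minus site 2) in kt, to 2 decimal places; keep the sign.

-21.67 kt

site 2: 131.27 mph = 114.0705 kt.
Difference: 92.4000 − 114.0705 = -21.67 kt.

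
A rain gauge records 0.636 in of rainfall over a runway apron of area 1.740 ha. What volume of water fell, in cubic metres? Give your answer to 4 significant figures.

Depth: 0.636 in × 25.4 = 16.1544 mm.
Area: 1.740 ha = 17400 m².
1 mm over 1 m² is 1 L, so volume = 16.1544 × 17400 = 281086.56 L = 281.1 m³.

281.1 cubic metres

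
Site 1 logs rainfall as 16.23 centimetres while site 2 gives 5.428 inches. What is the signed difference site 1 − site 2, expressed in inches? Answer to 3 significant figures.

site 1: 16.23 cm = 6.38976 in.
Difference: 6.38976 − 5.42800 = 0.962 in.

0.962 in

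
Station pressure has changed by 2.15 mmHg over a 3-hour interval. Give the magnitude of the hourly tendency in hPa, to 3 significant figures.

2.15 mmHg / 3 h × 1.33322 hPa/mmHg = 0.955 hPa/h.

0.955 hPa per hour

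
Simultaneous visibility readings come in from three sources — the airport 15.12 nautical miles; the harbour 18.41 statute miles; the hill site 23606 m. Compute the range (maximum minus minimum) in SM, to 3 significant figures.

the airport: 15.12 nmi = 17.3998 SM.
the hill site: 23606 m = 14.6681 SM.
Spread: 18.4100 − 14.6681 = 3.74 SM.

3.74 SM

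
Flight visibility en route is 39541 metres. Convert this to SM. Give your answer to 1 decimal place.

24.6 SM

1 m = 0.000621371 SM, so 39541 × 0.000621371 = 24.6 SM.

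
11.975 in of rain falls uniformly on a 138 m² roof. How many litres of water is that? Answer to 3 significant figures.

42000 litres

Depth: 11.975 in × 25.4 = 304.165 mm.
1 mm over 1 m² is 1 L, so volume = 304.165 × 138 = 41974.77 L ≈ 42000 L.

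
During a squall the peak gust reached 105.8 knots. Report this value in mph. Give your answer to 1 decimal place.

1 kt = 1.15078 mph, so 105.8 × 1.15078 = 121.8 mph.

121.8 mph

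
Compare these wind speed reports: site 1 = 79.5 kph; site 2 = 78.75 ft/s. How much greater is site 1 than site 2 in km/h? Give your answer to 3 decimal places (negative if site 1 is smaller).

site 2: 78.75 ft/s = 86.41080 km/h.
Difference: 79.50000 − 86.41080 = -6.911 km/h.

-6.911 km/h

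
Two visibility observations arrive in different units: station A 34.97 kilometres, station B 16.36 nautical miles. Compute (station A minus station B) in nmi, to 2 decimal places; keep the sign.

2.52 nmi

station A: 34.97 km = 18.8823 nmi.
Difference: 18.8823 − 16.3600 = 2.52 nmi.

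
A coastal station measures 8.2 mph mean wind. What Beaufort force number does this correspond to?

Beaufort force 3

8.2 mph = 3.7 m/s, which is Beaufort 3 (gentle breeze, 3.4–5.4 m/s).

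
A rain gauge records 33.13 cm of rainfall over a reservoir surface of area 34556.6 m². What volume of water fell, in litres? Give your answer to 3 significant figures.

11400000 litres

Depth: 33.13 cm × 10 = 331.3 mm.
1 mm over 1 m² is 1 L, so volume = 331.3 × 34556.6 = 11448602 L ≈ 11400000 L.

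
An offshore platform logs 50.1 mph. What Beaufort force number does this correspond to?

50.1 mph = 22.4 m/s, which is Beaufort 9 (strong gale, 20.8–24.4 m/s).

Beaufort force 9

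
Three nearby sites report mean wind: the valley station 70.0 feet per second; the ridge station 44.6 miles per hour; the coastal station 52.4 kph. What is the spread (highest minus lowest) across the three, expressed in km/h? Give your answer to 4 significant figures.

the valley station: 70.0 ft/s = 76.8096 km/h.
the ridge station: 44.6 mph = 71.7767 km/h.
Spread: 76.8096 − 52.4000 = 24.41 km/h.

24.41 km/h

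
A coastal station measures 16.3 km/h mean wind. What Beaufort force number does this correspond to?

16.3 km/h = 4.5 m/s, which is Beaufort 3 (gentle breeze, 3.4–5.4 m/s).

Beaufort force 3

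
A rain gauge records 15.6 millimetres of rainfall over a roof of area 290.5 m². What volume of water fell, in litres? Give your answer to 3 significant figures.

4530 litres

1 mm over 1 m² is 1 L, so volume = 15.6 × 290.5 = 4531.8 L ≈ 4530 L.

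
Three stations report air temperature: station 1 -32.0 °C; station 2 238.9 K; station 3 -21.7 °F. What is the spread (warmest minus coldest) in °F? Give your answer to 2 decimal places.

station 2: 238.9 K = -34.250 °C.
station 3: -21.7 °F = -29.833 °C.
Spread: (-29.833) − (-34.250) = 4.417 °C = 7.95 °F.

7.95 °F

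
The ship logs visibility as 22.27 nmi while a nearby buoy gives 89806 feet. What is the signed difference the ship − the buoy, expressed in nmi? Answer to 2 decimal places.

the buoy: 89806 ft = 14.7802 nmi.
Difference: 22.2700 − 14.7802 = 7.49 nmi.

7.49 nmi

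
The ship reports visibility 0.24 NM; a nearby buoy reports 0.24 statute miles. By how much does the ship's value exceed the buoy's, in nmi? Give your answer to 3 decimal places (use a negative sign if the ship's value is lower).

0.031 nmi

the buoy: 0.24 SM = 0.20855 nmi.
Difference: 0.24000 − 0.20855 = 0.031 nmi.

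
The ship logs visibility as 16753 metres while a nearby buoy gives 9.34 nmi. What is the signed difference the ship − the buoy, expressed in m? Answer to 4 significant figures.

the buoy: 9.34 nmi = 17297.680 m.
Difference: 16753.000 − 17297.680 = -544.7 m.

-544.7 m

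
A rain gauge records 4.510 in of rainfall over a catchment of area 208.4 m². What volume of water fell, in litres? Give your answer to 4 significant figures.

Depth: 4.510 in × 25.4 = 114.554 mm.
1 mm over 1 m² is 1 L, so volume = 114.554 × 208.4 = 23873.054 L ≈ 23870 L.

23870 litres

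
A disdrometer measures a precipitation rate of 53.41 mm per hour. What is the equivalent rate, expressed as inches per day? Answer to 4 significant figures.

53.41 mm/hour × 0.0393701 in/mm × 24 hour/day = 50.47 in/day.

50.47 in/day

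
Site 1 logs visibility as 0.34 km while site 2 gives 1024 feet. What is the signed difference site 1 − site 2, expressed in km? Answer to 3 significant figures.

0.0279 km

site 2: 1024 ft = 0.312115 km.
Difference: 0.340000 − 0.312115 = 0.0279 km.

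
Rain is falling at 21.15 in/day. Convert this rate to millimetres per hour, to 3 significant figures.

22.4 mm/hour

21.15 in/day × 25.4 mm/in × 0.0416667 day/hour = 22.4 mm/hour.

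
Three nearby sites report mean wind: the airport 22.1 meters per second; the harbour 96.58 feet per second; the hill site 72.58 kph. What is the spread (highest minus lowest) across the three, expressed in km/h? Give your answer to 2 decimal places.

the airport: 22.1 m/s = 79.5600 km/h.
the harbour: 96.58 ft/s = 105.9753 km/h.
Spread: 105.9753 − 72.5800 = 33.40 km/h.

33.40 km/h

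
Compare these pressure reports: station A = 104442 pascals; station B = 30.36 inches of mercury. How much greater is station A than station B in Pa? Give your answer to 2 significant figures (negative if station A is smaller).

station B: 30.36 inHg = 102810.77 Pa.
Difference: 104442.00 − 102810.77 = 1600 Pa.

1600 Pa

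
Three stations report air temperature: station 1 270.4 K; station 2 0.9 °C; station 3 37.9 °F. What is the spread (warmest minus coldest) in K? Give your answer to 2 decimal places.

station 1: 270.4 K = -2.750 °C.
station 3: 37.9 °F = 3.278 °C.
Spread: 3.278 − (-2.750) = 6.028 °C.

6.03 K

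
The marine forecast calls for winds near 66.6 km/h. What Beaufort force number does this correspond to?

Beaufort force 8

66.6 km/h = 18.5 m/s, which is Beaufort 8 (gale, 17.2–20.7 m/s).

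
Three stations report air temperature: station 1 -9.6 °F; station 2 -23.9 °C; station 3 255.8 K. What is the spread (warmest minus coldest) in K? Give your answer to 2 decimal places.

station 1: -9.6 °F = -23.111 °C.
station 3: 255.8 K = -17.350 °C.
Spread: (-17.350) − (-23.900) = 6.550 °C.

6.55 K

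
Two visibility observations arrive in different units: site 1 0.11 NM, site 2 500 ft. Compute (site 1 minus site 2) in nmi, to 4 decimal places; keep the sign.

site 2: 500 ft = 0.082289 nmi.
Difference: 0.110000 − 0.082289 = 0.0277 nmi.

0.0277 nmi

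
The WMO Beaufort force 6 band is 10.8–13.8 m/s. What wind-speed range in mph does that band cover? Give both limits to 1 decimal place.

24.2 to 30.9 mph

10.8–13.8 m/s × 2.237 = 24.2–30.9 mph.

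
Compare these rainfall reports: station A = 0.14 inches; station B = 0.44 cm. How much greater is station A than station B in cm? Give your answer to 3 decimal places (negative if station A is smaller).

-0.084 cm

station A: 0.14 in = 0.35560 cm.
Difference: 0.35560 − 0.44000 = -0.084 cm.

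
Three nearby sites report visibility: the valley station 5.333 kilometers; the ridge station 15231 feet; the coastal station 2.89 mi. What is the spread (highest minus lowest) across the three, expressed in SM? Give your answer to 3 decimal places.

0.429 SM

the valley station: 5.333 km = 3.31377 SM.
the ridge station: 15231 ft = 2.88466 SM.
Spread: 3.31377 − 2.88466 = 0.429 SM.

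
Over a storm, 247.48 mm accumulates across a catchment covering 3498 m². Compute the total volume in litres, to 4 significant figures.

865700 litres

1 mm over 1 m² is 1 L, so volume = 247.48 × 3498 = 865685.04 L ≈ 865700 L.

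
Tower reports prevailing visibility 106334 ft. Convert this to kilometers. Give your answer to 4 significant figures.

1 ft = 0.0003048 km, so 106334 × 0.0003048 = 32.41 km.

32.41 km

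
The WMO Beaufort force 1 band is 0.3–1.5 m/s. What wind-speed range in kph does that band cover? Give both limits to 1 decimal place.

0.3–1.5 m/s × 3.6 = 1.1–5.4 km/h.

1.1 to 5.4 km/h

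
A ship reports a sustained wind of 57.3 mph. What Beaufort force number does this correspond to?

57.3 mph = 25.6 m/s, which is Beaufort 10 (storm, 24.5–28.4 m/s).

Beaufort force 10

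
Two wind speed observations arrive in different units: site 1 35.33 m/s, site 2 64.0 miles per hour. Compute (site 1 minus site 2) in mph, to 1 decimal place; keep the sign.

15.0 mph

site 1: 35.33 m/s = 79.031 mph.
Difference: 79.031 − 64.000 = 15.0 mph.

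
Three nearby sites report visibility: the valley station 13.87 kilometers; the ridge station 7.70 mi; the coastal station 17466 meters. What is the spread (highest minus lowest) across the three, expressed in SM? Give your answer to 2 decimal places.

3.15 SM

the valley station: 13.87 km = 8.6184 SM.
the coastal station: 17466 m = 10.8529 SM.
Spread: 10.8529 − 7.7000 = 3.15 SM.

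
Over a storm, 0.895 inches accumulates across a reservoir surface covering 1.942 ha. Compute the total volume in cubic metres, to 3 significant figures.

441 cubic metres

Depth: 0.895 in × 25.4 = 22.733 mm.
Area: 1.942 ha = 19420 m².
1 mm over 1 m² is 1 L, so volume = 22.733 × 19420 = 441474.86 L = 441 m³.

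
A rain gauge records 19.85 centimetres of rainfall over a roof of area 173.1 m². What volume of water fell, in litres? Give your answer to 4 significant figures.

34360 litres

Depth: 19.85 cm × 10 = 198.5 mm.
1 mm over 1 m² is 1 L, so volume = 198.5 × 173.1 = 34360.35 L ≈ 34360 L.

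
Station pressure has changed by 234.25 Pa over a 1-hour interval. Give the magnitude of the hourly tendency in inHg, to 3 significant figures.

234.25 Pa / 1 h × 0.0002953 inHg/Pa = 0.0692 inHg/h.

0.0692 inHg per hour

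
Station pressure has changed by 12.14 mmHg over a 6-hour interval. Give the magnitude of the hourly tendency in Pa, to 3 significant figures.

270 Pa per hour

12.14 mmHg / 6 h × 133.322 Pa/mmHg = 270 Pa/h.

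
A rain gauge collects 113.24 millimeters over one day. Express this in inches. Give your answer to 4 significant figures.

4.458 in

1 mm = 0.0393701 in, so 113.24 × 0.0393701 = 4.458 in.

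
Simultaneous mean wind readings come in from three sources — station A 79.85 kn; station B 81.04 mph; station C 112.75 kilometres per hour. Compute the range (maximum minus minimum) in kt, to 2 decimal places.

18.97 kt

station B: 81.04 mph = 70.4218 kt.
station C: 112.75 km/h = 60.8801 kt.
Spread: 79.8500 − 60.8801 = 18.97 kt.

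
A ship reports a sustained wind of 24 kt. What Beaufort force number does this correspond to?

Beaufort force 6

24 kt lies in the Beaufort 6 band (strong breeze, 22–27 kt).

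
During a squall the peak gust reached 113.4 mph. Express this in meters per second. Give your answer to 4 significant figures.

1 mph = 0.44704 m/s, so 113.4 × 0.44704 = 50.69 m/s.

50.69 m/s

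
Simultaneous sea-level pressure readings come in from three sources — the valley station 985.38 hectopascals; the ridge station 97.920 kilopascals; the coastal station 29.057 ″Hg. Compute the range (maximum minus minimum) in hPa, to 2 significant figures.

the ridge station: 97.920 kPa = 979.200 hPa.
the coastal station: 29.057 inHg = 983.983 hPa.
Spread: 985.380 − 979.200 = 6.2 hPa.

6.2 hPa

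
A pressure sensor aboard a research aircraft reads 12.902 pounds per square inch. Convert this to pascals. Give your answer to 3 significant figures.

1 psi = 6894.76 Pa, so 12.902 × 6894.76 = 89000 Pa.

89000 Pa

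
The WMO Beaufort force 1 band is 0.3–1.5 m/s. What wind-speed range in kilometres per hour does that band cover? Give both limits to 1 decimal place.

1.1 to 5.4 km/h

0.3–1.5 m/s × 3.6 = 1.1–5.4 km/h.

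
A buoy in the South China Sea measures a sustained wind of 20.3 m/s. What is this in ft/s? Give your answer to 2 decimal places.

1 m/s = 3.28084 ft/s, so 20.3 × 3.28084 = 66.60 ft/s.

66.60 ft/s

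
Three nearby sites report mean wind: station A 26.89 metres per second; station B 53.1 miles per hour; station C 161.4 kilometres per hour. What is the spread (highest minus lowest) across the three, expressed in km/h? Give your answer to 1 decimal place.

75.9 km/h

station A: 26.89 m/s = 96.804 km/h.
station B: 53.1 mph = 85.456 km/h.
Spread: 161.400 − 85.456 = 75.9 km/h.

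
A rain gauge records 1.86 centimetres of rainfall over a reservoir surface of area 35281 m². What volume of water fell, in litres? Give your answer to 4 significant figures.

656200 litres

Depth: 1.86 cm × 10 = 18.6 mm.
1 mm over 1 m² is 1 L, so volume = 18.6 × 35281 = 656226.6 L ≈ 656200 L.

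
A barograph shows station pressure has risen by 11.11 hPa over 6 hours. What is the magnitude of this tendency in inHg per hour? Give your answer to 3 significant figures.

0.0547 inHg per hour

11.11 hPa / 6 h × 0.02953 inHg/hPa = 0.0547 inHg/h.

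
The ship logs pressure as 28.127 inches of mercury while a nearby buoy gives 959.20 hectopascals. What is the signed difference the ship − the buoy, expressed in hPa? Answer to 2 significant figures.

-6.7 hPa

the ship: 28.127 inHg = 952.490 hPa.
Difference: 952.490 − 959.200 = -6.7 hPa.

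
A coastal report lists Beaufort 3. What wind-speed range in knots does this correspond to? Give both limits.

Beaufort 3 (gentle breeze) spans 7–10 knots.

7 to 10 kt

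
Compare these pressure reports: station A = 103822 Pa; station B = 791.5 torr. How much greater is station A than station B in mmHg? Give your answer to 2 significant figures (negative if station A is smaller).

station A: 103822 Pa = 778.73 mmHg.
Difference: 778.73 − 791.50 = -13 mmHg.

-13 mmHg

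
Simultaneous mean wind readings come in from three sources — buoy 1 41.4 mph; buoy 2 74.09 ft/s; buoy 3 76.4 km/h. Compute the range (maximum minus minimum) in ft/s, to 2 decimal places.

13.37 ft/s

buoy 1: 41.4 mph = 60.7200 ft/s.
buoy 3: 76.4 km/h = 69.6267 ft/s.
Spread: 74.0900 − 60.7200 = 13.37 ft/s.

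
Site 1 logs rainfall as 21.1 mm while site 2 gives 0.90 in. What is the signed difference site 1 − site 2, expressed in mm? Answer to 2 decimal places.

-1.76 mm

site 2: 0.90 in = 22.8600 mm.
Difference: 21.1000 − 22.8600 = -1.76 mm.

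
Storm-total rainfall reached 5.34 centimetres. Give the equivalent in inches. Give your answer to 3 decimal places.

1 cm = 0.393701 in, so 5.34 × 0.393701 = 2.102 in.

2.102 in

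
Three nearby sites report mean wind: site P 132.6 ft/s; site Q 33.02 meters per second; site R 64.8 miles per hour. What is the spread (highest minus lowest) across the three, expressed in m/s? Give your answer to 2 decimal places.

11.45 m/s

site P: 132.6 ft/s = 40.4165 m/s.
site R: 64.8 mph = 28.9682 m/s.
Spread: 40.4165 − 28.9682 = 11.45 m/s.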